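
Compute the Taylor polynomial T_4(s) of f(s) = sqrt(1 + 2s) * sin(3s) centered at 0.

-3*s^4 - 6*s^3 + 3*s^2 + 3*s

Multiply the two series term by term and collect like powers.
[s^0] = 0;  [s^1] = 3;  [s^2] = 3;  [s^3] = -6;  [s^4] = -3.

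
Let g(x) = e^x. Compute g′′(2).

e^(2)

Apply the Taylor formula c_k = f^(k)(a)/k!.
The coefficient of (x - 2)^2 in the expansion is e^(2)/2, so g′′(2) = 2! * (e^(2)/2) = e^(2).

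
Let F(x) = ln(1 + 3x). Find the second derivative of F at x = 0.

Apply the Taylor formula c_k = f^(k)(a)/k!.
The coefficient of x^2 in the expansion is -9/2, so F′′(0) = 2! * (-9/2) = -9.

-9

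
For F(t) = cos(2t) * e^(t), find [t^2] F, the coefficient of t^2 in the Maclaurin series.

-3/2

Take the Cauchy product of the two expansions.
F(0) = 1
F′(0) = 1
F′′(0) = -3
Then c_k = F^(k)(0)/k! gives each Taylor coefficient.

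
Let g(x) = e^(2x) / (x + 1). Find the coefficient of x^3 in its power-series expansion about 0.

Multiply the numerator's expansion by the denominator's geometric series.
[x^0] = 1;  [x^1] = 1;  [x^2] = 1;  [x^3] = 1/3.

1/3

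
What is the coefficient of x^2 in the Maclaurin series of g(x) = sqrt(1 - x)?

-1/8

Use the known series and substitute for the argument.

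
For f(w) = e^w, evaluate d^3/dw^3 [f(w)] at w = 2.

e^(2)

Use the known series and substitute for the argument.
From the series, [(w - 2)^3] f = e^(2)/6; multiply by 3! = 6 to get e^(2).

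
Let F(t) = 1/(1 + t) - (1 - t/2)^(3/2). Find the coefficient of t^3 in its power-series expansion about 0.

Expand each term separately and add.
[t^0] = 0;  [t^1] = -1/4;  [t^2] = 29/32;  [t^3] = -129/128.
So c_3 = F′′′(0)/3! = -129/128.

-129/128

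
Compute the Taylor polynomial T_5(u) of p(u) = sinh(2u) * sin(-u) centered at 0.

Multiply the two series term by term and collect like powers.

-u^4 - 2*u^2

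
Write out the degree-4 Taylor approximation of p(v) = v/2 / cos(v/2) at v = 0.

v^3/16 + v/2

Divide the numerator series by the denominator series (power-series long division).
p(0) = 0
p′(0) = 1/2
p′′(0) = 0
p′′′(0) = 3/8
p^(4)(0) = 0
Then c_k = p^(k)(0)/k! gives each Taylor coefficient.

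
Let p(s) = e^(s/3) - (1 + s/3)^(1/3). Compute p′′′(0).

Combine the two series term by term.
The coefficient of s^3 in the expansion is 17/4374, so p′′′(0) = 3! * (17/4374) = 17/729.

17/729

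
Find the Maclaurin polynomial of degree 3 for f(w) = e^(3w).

f(0) = 1
f′(0) = 3
f′′(0) = 9
f′′′(0) = 27
Dividing each by k! gives the coefficients c_0, ..., c_3.

9*w^3/2 + 9*w^2/2 + 3*w + 1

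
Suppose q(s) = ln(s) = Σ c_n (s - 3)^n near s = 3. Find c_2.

[(s - 3)^0] = ln(3);  [(s - 3)^1] = 1/3;  [(s - 3)^2] = -1/18.

-1/18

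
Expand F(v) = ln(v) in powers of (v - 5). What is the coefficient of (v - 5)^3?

1/375

[(v - 5)^0] = ln(5);  [(v - 5)^1] = 1/5;  [(v - 5)^2] = -1/50;  [(v - 5)^3] = 1/375.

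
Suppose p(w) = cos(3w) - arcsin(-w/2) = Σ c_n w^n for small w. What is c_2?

-9/2

Combine the two series term by term.
[w^0] = 1;  [w^1] = 1/2;  [w^2] = -9/2.
So c_2 = p′′(0)/2! = -9/2.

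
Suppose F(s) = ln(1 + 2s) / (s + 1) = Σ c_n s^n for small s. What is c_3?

Use 1/(1 - r) = Σ r^k on the denominator, then take the Cauchy product.
So c_3 = F′′′(0)/3! = 20/3.

20/3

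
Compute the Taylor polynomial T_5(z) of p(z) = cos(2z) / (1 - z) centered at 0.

-z^5/3 - z^4/3 - z^3 - z^2 + z + 1

Write out both Maclaurin series and multiply, keeping only the needed powers.
[z^0] = 1;  [z^1] = 1;  [z^2] = -1;  [z^3] = -1;  [z^4] = -1/3;  [z^5] = -1/3.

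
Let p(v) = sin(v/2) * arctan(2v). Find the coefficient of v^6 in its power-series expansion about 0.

3751/1152

Take the Cauchy product of the two expansions.
p(0) = 0
p′(0) = 0
p′′(0) = 2
p′′′(0) = 0
p^(4)(0) = -33
p^(5)(0) = 0
p^(6)(0) = 18755/8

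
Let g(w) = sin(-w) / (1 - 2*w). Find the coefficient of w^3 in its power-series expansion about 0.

Expand 1/(denominator) as a geometric series and multiply by the numerator's series.
g(0) = 0
g′(0) = -1
g′′(0) = -4
g′′′(0) = -23

-23/6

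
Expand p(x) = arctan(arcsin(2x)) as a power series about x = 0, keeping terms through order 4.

-4*x^3/3 + 2*x

Let u equal the inner series; expand the outer function in u and truncate.
p(0) = 0
p′(0) = 2
p′′(0) = 0
p′′′(0) = -8
p^(4)(0) = 0
Dividing each by k! gives the coefficients c_0, ..., c_4.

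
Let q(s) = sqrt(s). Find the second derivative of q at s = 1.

-1/4

From the series, [(s - 1)^2] q = -1/8; multiply by 2! = 2 to get -1/4.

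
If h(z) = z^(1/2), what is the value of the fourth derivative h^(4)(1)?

-15/16

The coefficient of (z - 1)^4 in the expansion is -5/128, so h^(4)(1) = 4! * (-5/128) = -15/16.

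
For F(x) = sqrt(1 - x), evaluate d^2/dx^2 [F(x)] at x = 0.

The coefficient of x^2 in the expansion is -1/8, so F′′(0) = 2! * (-1/8) = -1/4.

-1/4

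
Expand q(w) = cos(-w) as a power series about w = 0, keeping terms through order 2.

1 - w^2/2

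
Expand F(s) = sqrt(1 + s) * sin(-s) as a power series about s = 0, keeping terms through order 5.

19*s^5/1920 + s^4/48 + 7*s^3/24 - s^2/2 - s

Write out both Maclaurin series and multiply, keeping only the needed powers.
F(0) = 0
F′(0) = -1
F′′(0) = -1
F′′′(0) = 7/4
F^(4)(0) = 1/2
F^(5)(0) = 19/16
Then c_k = F^(k)(0)/k! gives each Taylor coefficient.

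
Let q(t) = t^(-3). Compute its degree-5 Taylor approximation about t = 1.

q(1) = 1
q′(1) = -3
q′′(1) = 12
q′′′(1) = -60
q^(4)(1) = 360
q^(5)(1) = -2520

-21*(t - 1)^5 + 15*(t - 1)^4 - 10*(t - 1)^3 + 6*(t - 1)^2 - 3*(t - 1) + 1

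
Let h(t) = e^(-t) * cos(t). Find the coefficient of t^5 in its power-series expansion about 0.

Take the Cauchy product of the two expansions.
[t^0] = 1;  [t^1] = -1;  [t^2] = 0;  [t^3] = 1/3;  [t^4] = -1/6;  [t^5] = 1/30.
So c_5 = h^(5)(0)/5! = 1/30.

1/30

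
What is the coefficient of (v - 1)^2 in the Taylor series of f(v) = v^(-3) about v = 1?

6

Differentiate repeatedly and evaluate at the center.
f(1) = 1
f′(1) = -3
f′′(1) = 12
Then c_k = f^(k)(1)/k! gives each Taylor coefficient.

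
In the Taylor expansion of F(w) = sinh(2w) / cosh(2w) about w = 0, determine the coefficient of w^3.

Write the quotient as an unknown series and match coefficients against numerator = denominator · series.
F(0) = 0
F′(0) = 2
F′′(0) = 0
F′′′(0) = -16

-8/3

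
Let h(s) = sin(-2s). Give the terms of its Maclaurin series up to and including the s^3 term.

4*s^3/3 - 2*s

[s^0] = 0;  [s^1] = -2;  [s^2] = 0;  [s^3] = 4/3.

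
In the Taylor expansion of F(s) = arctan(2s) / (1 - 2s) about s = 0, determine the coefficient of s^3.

Take the Cauchy product of the two expansions.
[s^0] = 0;  [s^1] = 2;  [s^2] = 4;  [s^3] = 16/3.

16/3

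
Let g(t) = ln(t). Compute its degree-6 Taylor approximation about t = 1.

-(t - 1)^6/6 + (t - 1)^5/5 - (t - 1)^4/4 + (t - 1)^3/3 - (t - 1)^2/2 + (t - 1)

g(1) = 0
g′(1) = 1
g′′(1) = -1
g′′′(1) = 2
g^(4)(1) = -6
g^(5)(1) = 24
g^(6)(1) = -120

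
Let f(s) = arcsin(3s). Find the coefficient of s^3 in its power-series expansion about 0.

9/2

f(0) = 0
f′(0) = 3
f′′(0) = 0
f′′′(0) = 27
So c_3 = f′′′(0)/3! = 9/2.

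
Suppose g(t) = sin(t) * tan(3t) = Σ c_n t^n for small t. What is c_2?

Multiply the two series term by term and collect like powers.
g(0) = 0
g′(0) = 0
g′′(0) = 6
Then c_k = g^(k)(0)/k! gives each Taylor coefficient.

3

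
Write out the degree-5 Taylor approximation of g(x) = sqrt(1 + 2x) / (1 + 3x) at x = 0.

-565*x^5/4 + 379*x^4/8 - 16*x^3 + 11*x^2/2 - 2*x + 1

Take the Cauchy product of the two expansions.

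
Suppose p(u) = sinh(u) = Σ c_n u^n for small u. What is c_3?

1/6

Use the known series and substitute for the argument.
[u^0] = 0;  [u^1] = 1;  [u^2] = 0;  [u^3] = 1/6.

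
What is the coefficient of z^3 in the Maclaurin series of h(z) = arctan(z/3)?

-1/81

c_3 = h′′′(0)/3! = -1/81.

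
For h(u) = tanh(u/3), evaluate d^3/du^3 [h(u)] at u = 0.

-2/27

The coefficient of u^3 in the expansion is -1/81, so h′′′(0) = 3! * (-1/81) = -2/27.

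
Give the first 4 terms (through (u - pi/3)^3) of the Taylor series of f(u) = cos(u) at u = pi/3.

sqrt(3)*(u - pi/3)^3/12 - (u - pi/3)^2/4 - sqrt(3)*(u - pi/3)/2 + 1/2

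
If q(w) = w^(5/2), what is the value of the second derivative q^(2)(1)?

15/4

The coefficient of (w - 1)^2 in the expansion is 15/8, so q′′(1) = 2! * (15/8) = 15/4.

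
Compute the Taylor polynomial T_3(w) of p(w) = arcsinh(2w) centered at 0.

-4*w^3/3 + 2*w

p(0) = 0
p′(0) = 2
p′′(0) = 0
p′′′(0) = -8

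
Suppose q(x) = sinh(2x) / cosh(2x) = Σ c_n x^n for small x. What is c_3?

Divide the numerator series by the denominator series (power-series long division).
q(0) = 0
q′(0) = 2
q′′(0) = 0
q′′′(0) = -16
So c_3 = q′′′(0)/3! = -8/3.

-8/3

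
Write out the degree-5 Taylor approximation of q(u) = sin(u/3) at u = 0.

u^5/29160 - u^3/162 + u/3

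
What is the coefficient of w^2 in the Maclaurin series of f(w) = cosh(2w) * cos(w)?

3/2

Multiply the two series term by term and collect like powers.
So c_2 = f′′(0)/2! = 3/2.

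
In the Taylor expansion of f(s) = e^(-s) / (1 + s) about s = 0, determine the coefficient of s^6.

Expand each factor separately, then convolve coefficients.
f(0) = 1
f′(0) = -2
f′′(0) = 5
f′′′(0) = -16
f^(4)(0) = 65
f^(5)(0) = -326
f^(6)(0) = 1957
So c_6 = f^(6)(0)/6! = 1957/720.

1957/720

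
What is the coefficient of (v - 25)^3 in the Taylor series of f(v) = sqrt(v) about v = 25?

1/50000

f(25) = 5
f′(25) = 1/10
f′′(25) = -1/500
f′′′(25) = 3/25000
So c_3 = f′′′(25)/3! = 1/50000.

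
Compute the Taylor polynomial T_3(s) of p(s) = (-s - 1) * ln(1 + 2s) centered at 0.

Multiply each power in the prefactor through the base expansion.
p(0) = 0
p′(0) = -2
p′′(0) = 0
p′′′(0) = -4
Then c_k = p^(k)(0)/k! gives each Taylor coefficient.

-2*s^3/3 - 2*s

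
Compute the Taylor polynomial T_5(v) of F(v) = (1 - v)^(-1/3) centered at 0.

91*v^5/729 + 35*v^4/243 + 14*v^3/81 + 2*v^2/9 + v/3 + 1

F(0) = 1
F′(0) = 1/3
F′′(0) = 4/9
F′′′(0) = 28/27
F^(4)(0) = 280/81
F^(5)(0) = 3640/243
Then c_k = F^(k)(0)/k! gives each Taylor coefficient.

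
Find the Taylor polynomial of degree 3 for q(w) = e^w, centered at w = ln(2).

Apply the Taylor formula c_k = f^(k)(a)/k!.

(w - ln(2))^3/3 + (w - ln(2))^2 + 2*(w - ln(2)) + 2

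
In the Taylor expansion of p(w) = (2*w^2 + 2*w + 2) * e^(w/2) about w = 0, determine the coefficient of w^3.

Distribute the polynomial across the series and collect like powers.
p(0) = 2
p′(0) = 3
p′′(0) = 13/2
p′′′(0) = 31/4
The Taylor polynomial is Σ p^(k)(0)/k! · w^k.

31/24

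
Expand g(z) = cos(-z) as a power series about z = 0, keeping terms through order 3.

1 - z^2/2

g(0) = 1
g′(0) = 0
g′′(0) = -1
g′′′(0) = 0
Dividing each by k! gives the coefficients c_0, ..., c_3.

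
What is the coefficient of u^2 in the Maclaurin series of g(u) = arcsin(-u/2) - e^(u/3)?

Expand each term separately and add.
[u^0] = -1;  [u^1] = -5/6;  [u^2] = -1/18.

-1/18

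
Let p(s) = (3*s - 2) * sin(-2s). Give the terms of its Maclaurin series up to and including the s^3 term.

-8*s^3/3 - 6*s^2 + 4*s

Shift and add copies of the series according to the polynomial's terms.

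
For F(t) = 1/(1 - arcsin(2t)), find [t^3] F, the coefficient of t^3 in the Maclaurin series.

28/3

Let u equal the inner series; expand the outer function in u and truncate.
[t^0] = 1;  [t^1] = 2;  [t^2] = 4;  [t^3] = 28/3.
So c_3 = F′′′(0)/3! = 28/3.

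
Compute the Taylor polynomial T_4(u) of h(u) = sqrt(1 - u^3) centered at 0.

1 - u^3/2

[u^0] = 1;  [u^1] = 0;  [u^2] = 0;  [u^3] = -1/2;  [u^4] = 0.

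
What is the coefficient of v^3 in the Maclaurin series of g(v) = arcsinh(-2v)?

4/3

g(0) = 0
g′(0) = -2
g′′(0) = 0
g′′′(0) = 8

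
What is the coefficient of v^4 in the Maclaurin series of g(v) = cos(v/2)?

1/384

g(0) = 1
g′(0) = 0
g′′(0) = -1/4
g′′′(0) = 0
g^(4)(0) = 1/16
Then c_k = g^(k)(0)/k! gives each Taylor coefficient.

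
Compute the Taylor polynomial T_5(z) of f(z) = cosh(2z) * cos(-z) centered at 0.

Expand each factor separately, then convolve coefficients.

-7*z^4/24 + 3*z^2/2 + 1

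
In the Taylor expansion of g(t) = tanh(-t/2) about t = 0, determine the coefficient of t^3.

g(0) = 0
g′(0) = -1/2
g′′(0) = 0
g′′′(0) = 1/4
Dividing each by k! gives the coefficients c_0, ..., c_3.

1/24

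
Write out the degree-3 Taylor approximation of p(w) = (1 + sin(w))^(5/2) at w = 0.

-5*w^3/48 + 15*w^2/8 + 5*w/2 + 1

Let u equal the inner series; expand the outer function in u and truncate.
p(0) = 1
p′(0) = 5/2
p′′(0) = 15/4
p′′′(0) = -5/8
Then c_k = p^(k)(0)/k! gives each Taylor coefficient.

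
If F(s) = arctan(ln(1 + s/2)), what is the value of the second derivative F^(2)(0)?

-1/4

Compose series: expand the inner function first, then feed it into the outer expansion.
The coefficient of s^2 in the expansion is -1/8, so F′′(0) = 2! * (-1/8) = -1/4.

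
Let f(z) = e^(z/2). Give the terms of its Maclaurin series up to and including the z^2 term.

z^2/8 + z/2 + 1

f(0) = 1
f′(0) = 1/2
f′′(0) = 1/4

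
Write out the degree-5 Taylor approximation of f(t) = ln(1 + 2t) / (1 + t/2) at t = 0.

1133*t^5/120 - 73*t^4/12 + 25*t^3/6 - 3*t^2 + 2*t

Take the Cauchy product of the two expansions.
f(0) = 0
f′(0) = 2
f′′(0) = -6
f′′′(0) = 25
f^(4)(0) = -146
f^(5)(0) = 1133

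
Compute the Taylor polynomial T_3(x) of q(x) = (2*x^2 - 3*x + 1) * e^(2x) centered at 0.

-2*x^3/3 - 2*x^2 - x + 1

Multiply each power in the prefactor through the base expansion.
q(0) = 1
q′(0) = -1
q′′(0) = -4
q′′′(0) = -4
The Taylor polynomial is Σ q^(k)(0)/k! · x^k.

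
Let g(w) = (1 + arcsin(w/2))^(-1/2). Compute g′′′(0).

Let u equal the inner series; expand the outer function in u and truncate.
The coefficient of w^3 in the expansion is -19/384, so g′′′(0) = 3! * (-19/384) = -19/64.

-19/64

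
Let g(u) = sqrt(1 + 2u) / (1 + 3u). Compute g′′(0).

11

Multiply the two series term by term and collect like powers.
From the series, [u^2] g = 11/2; multiply by 2! = 2 to get 11.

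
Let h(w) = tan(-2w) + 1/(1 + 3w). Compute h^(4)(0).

1944

Expand each term separately and add.
From the series, [w^4] h = 81; multiply by 4! = 24 to get 1944.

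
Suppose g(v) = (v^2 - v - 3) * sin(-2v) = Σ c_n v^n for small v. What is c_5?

32/15

Distribute the polynomial across the series and collect like powers.
[v^0] = 0;  [v^1] = 6;  [v^2] = 2;  [v^3] = -6;  [v^4] = -4/3;  [v^5] = 32/15.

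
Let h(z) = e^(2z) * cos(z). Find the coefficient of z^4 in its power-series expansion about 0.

-7/24

Take the Cauchy product of the two expansions.
So c_4 = h^(4)(0)/4! = -7/24.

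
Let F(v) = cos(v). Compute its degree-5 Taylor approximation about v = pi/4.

-sqrt(2)*(v - pi/4)^5/240 + sqrt(2)*(v - pi/4)^4/48 + sqrt(2)*(v - pi/4)^3/12 - sqrt(2)*(v - pi/4)^2/4 - sqrt(2)*(v - pi/4)/2 + sqrt(2)/2

F(pi/4) = sqrt(2)/2
F′(pi/4) = -sqrt(2)/2
F′′(pi/4) = -sqrt(2)/2
F′′′(pi/4) = sqrt(2)/2
F^(4)(pi/4) = sqrt(2)/2
F^(5)(pi/4) = -sqrt(2)/2
The Taylor polynomial is Σ F^(k)(pi/4)/k! · (v - pi/4)^k.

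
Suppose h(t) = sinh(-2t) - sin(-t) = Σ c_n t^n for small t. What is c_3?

-3/2

Combine the two series term by term.
So c_3 = h′′′(0)/3! = -3/2.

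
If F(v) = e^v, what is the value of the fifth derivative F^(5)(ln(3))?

Differentiate repeatedly and evaluate at the center.
The coefficient of (v - ln(3))^5 in the expansion is 1/40, so F^(5)(ln(3)) = 5! * (1/40) = 3.

3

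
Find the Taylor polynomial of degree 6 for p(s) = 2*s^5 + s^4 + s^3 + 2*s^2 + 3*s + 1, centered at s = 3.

2*(s - 3)^5 + 31*(s - 3)^4 + 193*(s - 3)^3 + 605*(s - 3)^2 + 960*(s - 3) + 622

Differentiate repeatedly and evaluate at the center.
[(s - 3)^0] = 622;  [(s - 3)^1] = 960;  [(s - 3)^2] = 605;  [(s - 3)^3] = 193;  [(s - 3)^4] = 31;  [(s - 3)^5] = 2;  [(s - 3)^6] = 0.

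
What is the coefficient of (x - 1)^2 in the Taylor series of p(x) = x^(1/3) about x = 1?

-1/9

p(1) = 1
p′(1) = 1/3
p′′(1) = -2/9
Dividing each by k! gives the coefficients c_0, ..., c_2.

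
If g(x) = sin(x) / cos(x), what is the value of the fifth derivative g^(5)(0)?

Invert the denominator's series and multiply.
The coefficient of x^5 in the expansion is 2/15, so g^(5)(0) = 5! * (2/15) = 16.

16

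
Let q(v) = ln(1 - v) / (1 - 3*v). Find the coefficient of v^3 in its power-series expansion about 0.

Use 1/(1 - r) = Σ r^k on the denominator, then take the Cauchy product.
[v^0] = 0;  [v^1] = -1;  [v^2] = -7/2;  [v^3] = -65/6.

-65/6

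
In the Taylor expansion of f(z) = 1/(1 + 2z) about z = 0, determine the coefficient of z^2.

[z^0] = 1;  [z^1] = -2;  [z^2] = 4.
So c_2 = f′′(0)/2! = 4.

4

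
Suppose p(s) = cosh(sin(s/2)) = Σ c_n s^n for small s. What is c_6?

-1/15360

Plug the Maclaurin series of the inner function into that of the outer and collect terms.
p(0) = 1
p′(0) = 0
p′′(0) = 1/4
p′′′(0) = 0
p^(4)(0) = -3/16
p^(5)(0) = 0
p^(6)(0) = -3/64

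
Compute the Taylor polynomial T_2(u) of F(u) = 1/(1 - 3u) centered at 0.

Compute the successive derivatives at the expansion point and divide by k!.

9*u^2 + 3*u + 1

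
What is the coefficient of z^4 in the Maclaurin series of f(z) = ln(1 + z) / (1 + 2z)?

-131/12

Write out both Maclaurin series and multiply, keeping only the needed powers.
[z^0] = 0;  [z^1] = 1;  [z^2] = -5/2;  [z^3] = 16/3;  [z^4] = -131/12.
So c_4 = f^(4)(0)/4! = -131/12.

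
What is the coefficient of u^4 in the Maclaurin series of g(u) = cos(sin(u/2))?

5/384

Plug the Maclaurin series of the inner function into that of the outer and collect terms.
[u^0] = 1;  [u^1] = 0;  [u^2] = -1/8;  [u^3] = 0;  [u^4] = 5/384.
So c_4 = g^(4)(0)/4! = 5/384.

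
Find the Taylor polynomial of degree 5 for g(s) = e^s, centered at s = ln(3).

g(ln(3)) = 3
g′(ln(3)) = 3
g′′(ln(3)) = 3
g′′′(ln(3)) = 3
g^(4)(ln(3)) = 3
g^(5)(ln(3)) = 3
The Taylor polynomial is Σ g^(k)(ln(3))/k! · (s - ln(3))^k.

(s - ln(3))^5/40 + (s - ln(3))^4/8 + (s - ln(3))^3/2 + 3*(s - ln(3))^2/2 + 3*(s - ln(3)) + 3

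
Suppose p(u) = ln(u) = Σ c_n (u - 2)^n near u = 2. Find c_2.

-1/8

Differentiate repeatedly and evaluate at the center.
p(2) = ln(2)
p′(2) = 1/2
p′′(2) = -1/4
So c_2 = p′′(2)/2! = -1/8.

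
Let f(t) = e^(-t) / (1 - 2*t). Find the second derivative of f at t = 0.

5

Multiply the numerator's expansion by the denominator's geometric series.
The coefficient of t^2 in the expansion is 5/2, so f′′(0) = 2! * (5/2) = 5.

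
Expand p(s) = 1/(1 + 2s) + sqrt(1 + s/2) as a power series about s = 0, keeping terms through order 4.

Add the two expansions coefficient-wise.
p(0) = 2
p′(0) = -7/4
p′′(0) = 127/16
p′′′(0) = -3069/64
p^(4)(0) = 23162146875*2^(29/34)*3^(11/34)*5^(1/17)*7^(10/17)/536870912
Dividing each by k! gives the coefficients c_0, ..., c_4.

32763*s^4/2048 - 1023*s^3/128 + 127*s^2/32 - 7*s/4 + 2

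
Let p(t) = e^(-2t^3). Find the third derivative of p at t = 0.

-12

Compute the successive derivatives at the expansion point and divide by k!.
The coefficient of t^3 in the expansion is -2, so p′′′(0) = 3! * (-2) = -12.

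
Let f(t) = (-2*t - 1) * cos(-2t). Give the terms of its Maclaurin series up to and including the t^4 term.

Multiply each power in the prefactor through the base expansion.
[t^0] = -1;  [t^1] = -2;  [t^2] = 2;  [t^3] = 4;  [t^4] = -2/3.

-2*t^4/3 + 4*t^3 + 2*t^2 - 2*t - 1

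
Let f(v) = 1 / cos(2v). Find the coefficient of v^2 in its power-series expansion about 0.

Divide the numerator series by the denominator series (power-series long division).
f(0) = 1
f′(0) = 0
f′′(0) = 4
Then c_k = f^(k)(0)/k! gives each Taylor coefficient.

2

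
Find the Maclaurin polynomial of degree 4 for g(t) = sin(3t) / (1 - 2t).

15*t^4 + 15*t^3/2 + 6*t^2 + 3*t

Take the Cauchy product of the two expansions.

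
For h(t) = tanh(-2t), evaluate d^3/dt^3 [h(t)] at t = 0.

Use the known series and substitute for the argument.
The coefficient of t^3 in the expansion is 8/3, so h′′′(0) = 3! * (8/3) = 16.

16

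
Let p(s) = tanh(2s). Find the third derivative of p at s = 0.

-16

The coefficient of s^3 in the expansion is -8/3, so p′′′(0) = 3! * (-8/3) = -16.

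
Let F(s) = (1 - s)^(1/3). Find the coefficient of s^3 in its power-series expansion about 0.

-5/81

Use the known series and substitute for the argument.
[s^0] = 1;  [s^1] = -1/3;  [s^2] = -1/9;  [s^3] = -5/81.
So c_3 = F′′′(0)/3! = -5/81.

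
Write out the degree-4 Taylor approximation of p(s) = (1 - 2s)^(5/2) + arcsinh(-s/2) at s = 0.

Add the two expansions coefficient-wise.
[s^0] = 1;  [s^1] = -11/2;  [s^2] = 15/2;  [s^3] = -119/48;  [s^4] = -5/8.

-5*s^4/8 - 119*s^3/48 + 15*s^2/2 - 11*s/2 + 1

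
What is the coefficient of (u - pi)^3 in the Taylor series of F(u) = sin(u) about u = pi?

Differentiate repeatedly and evaluate at the center.
So c_3 = F′′′(pi)/3! = 1/6.

1/6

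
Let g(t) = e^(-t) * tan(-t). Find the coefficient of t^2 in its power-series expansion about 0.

Expand each factor separately, then convolve coefficients.
g(0) = 0
g′(0) = -1
g′′(0) = 2
So c_2 = g′′(0)/2! = 1.

1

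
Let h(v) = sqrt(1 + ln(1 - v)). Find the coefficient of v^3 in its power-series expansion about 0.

-17/48

Plug the Maclaurin series of the inner function into that of the outer and collect terms.
h(0) = 1
h′(0) = -1/2
h′′(0) = -3/4
h′′′(0) = -17/8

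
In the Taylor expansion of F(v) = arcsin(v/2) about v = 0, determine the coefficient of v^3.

1/48

Use the known series and substitute for the argument.
[v^0] = 0;  [v^1] = 1/2;  [v^2] = 0;  [v^3] = 1/48.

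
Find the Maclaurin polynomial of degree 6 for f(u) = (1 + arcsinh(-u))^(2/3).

-473*u^6/32805 - 649*u^5/14580 + 2*u^4/243 + 5*u^3/81 - u^2/9 - 2*u/3 + 1

Let u equal the inner series; expand the outer function in u and truncate.
[u^0] = 1;  [u^1] = -2/3;  [u^2] = -1/9;  [u^3] = 5/81;  [u^4] = 2/243;  [u^5] = -649/14580;  [u^6] = -473/32805.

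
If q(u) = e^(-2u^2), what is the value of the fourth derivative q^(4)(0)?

From the series, [u^4] q = 2; multiply by 4! = 24 to get 48.

48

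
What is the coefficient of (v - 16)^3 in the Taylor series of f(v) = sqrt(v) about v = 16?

f(16) = 4
f′(16) = 1/8
f′′(16) = -1/256
f′′′(16) = 3/8192
Then c_k = f^(k)(16)/k! gives each Taylor coefficient.

1/16384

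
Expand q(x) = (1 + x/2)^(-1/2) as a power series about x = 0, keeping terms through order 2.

3*x^2/32 - x/4 + 1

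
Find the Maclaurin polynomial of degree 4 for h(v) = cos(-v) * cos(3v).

17*v^4/3 - 5*v^2 + 1

Expand each factor separately, then convolve coefficients.
h(0) = 1
h′(0) = 0
h′′(0) = -10
h′′′(0) = 0
h^(4)(0) = 136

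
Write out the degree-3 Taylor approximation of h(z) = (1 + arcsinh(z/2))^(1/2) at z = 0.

Let u equal the inner series; expand the outer function in u and truncate.
h(0) = 1
h′(0) = 1/4
h′′(0) = -1/16
h′′′(0) = -1/64

-z^3/384 - z^2/32 + z/4 + 1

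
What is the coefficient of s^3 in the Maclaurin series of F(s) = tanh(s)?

Apply the Taylor formula c_k = f^(k)(a)/k!.
F(0) = 0
F′(0) = 1
F′′(0) = 0
F′′′(0) = -2

-1/3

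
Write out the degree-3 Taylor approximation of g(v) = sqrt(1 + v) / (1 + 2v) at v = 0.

Expand each factor separately, then convolve coefficients.
[v^0] = 1;  [v^1] = -3/2;  [v^2] = 23/8;  [v^3] = -91/16.

-91*v^3/16 + 23*v^2/8 - 3*v/2 + 1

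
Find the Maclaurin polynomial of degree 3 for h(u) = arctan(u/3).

-u^3/81 + u/3

Compute the successive derivatives at the expansion point and divide by k!.
h(0) = 0
h′(0) = 1/3
h′′(0) = 0
h′′′(0) = -2/27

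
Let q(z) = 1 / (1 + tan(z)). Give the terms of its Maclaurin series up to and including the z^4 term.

Use the geometric series for the reciprocal, then substitute.

5*z^4/3 - 4*z^3/3 + z^2 - z + 1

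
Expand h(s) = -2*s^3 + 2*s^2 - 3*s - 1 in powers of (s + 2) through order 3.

-2*(s + 2)^3 + 14*(s + 2)^2 - 35*(s + 2) + 29

Compute the successive derivatives at the expansion point and divide by k!.
h(-2) = 29
h′(-2) = -35
h′′(-2) = 28
h′′′(-2) = -12
The Taylor polynomial is Σ h^(k)(-2)/k! · (s + 2)^k.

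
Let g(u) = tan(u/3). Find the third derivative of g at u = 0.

2/27

From the series, [u^3] g = 1/81; multiply by 3! = 6 to get 2/27.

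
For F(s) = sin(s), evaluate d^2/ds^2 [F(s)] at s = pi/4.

-sqrt(2)/2

The coefficient of (s - pi/4)^2 in the expansion is -sqrt(2)/4, so F′′(pi/4) = 2! * (-sqrt(2)/4) = -sqrt(2)/2.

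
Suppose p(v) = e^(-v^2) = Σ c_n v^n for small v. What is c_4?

1/2

p(0) = 1
p′(0) = 0
p′′(0) = -2
p′′′(0) = 0
p^(4)(0) = 12
So c_4 = p^(4)(0)/4! = 1/2.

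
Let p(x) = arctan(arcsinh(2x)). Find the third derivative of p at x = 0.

-24

Compose series: expand the inner function first, then feed it into the outer expansion.
The coefficient of x^3 in the expansion is -4, so p′′′(0) = 3! * (-4) = -24.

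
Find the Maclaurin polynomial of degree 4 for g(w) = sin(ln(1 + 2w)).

Plug the Maclaurin series of the inner function into that of the outer and collect terms.
[w^0] = 0;  [w^1] = 2;  [w^2] = -2;  [w^3] = 4/3;  [w^4] = 0.

4*w^3/3 - 2*w^2 + 2*w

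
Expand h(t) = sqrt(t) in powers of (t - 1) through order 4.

Compute the successive derivatives at the expansion point and divide by k!.
h(1) = 1
h′(1) = 1/2
h′′(1) = -1/4
h′′′(1) = 3/8
h^(4)(1) = -15/16

-5*(t - 1)^4/128 + (t - 1)^3/16 - (t - 1)^2/8 + (t - 1)/2 + 1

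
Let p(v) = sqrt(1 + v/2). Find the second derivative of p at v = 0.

From the series, [v^2] p = -1/32; multiply by 2! = 2 to get -1/16.

-1/16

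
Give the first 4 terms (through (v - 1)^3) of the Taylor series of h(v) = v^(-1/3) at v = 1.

-14*(v - 1)^3/81 + 2*(v - 1)^2/9 - (v - 1)/3 + 1

[(v - 1)^0] = 1;  [(v - 1)^1] = -1/3;  [(v - 1)^2] = 2/9;  [(v - 1)^3] = -14/81.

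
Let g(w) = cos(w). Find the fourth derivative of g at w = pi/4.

Compute the successive derivatives at the expansion point and divide by k!.
From the series, [(w - pi/4)^4] g = sqrt(2)/48; multiply by 4! = 24 to get sqrt(2)/2.

sqrt(2)/2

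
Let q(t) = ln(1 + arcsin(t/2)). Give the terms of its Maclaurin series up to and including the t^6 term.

Compose series: expand the inner function first, then feed it into the outer expansion.
[t^0] = 0;  [t^1] = 1/2;  [t^2] = -1/8;  [t^3] = 1/16;  [t^4] = -5/192;  [t^5] = 53/3840;  [t^6] = -19/2880.

-19*t^6/2880 + 53*t^5/3840 - 5*t^4/192 + t^3/16 - t^2/8 + t/2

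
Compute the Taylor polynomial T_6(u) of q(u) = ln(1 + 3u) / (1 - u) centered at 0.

-1713*u^6/20 + 717*u^5/20 - 51*u^4/4 + 15*u^3/2 - 3*u^2/2 + 3*u

Multiply the two series term by term and collect like powers.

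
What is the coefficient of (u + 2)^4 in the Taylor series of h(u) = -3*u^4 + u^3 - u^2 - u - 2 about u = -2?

-3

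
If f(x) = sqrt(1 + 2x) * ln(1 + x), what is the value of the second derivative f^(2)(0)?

Multiply the two series term by term and collect like powers.
The coefficient of x^2 in the expansion is 1/2, so f′′(0) = 2! * (1/2) = 1.

1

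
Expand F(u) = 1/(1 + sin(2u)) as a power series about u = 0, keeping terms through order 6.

Plug the Maclaurin series of the inner function into that of the outer and collect terms.

1088*u^6/45 - 244*u^5/15 + 32*u^4/3 - 20*u^3/3 + 4*u^2 - 2*u + 1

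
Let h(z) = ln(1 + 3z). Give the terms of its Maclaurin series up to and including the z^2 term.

Use the known series and substitute for the argument.

-9*z^2/2 + 3*z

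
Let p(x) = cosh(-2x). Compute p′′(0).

The coefficient of x^2 in the expansion is 2, so p′′(0) = 2! * (2) = 4.

4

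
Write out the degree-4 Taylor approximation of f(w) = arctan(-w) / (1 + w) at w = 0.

Expand each factor separately, then convolve coefficients.

2*w^4/3 - 2*w^3/3 + w^2 - w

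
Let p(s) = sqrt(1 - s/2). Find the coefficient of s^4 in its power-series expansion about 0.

Apply the Taylor formula c_k = f^(k)(a)/k!.
p(0) = 1
p′(0) = -1/4
p′′(0) = -1/16
p′′′(0) = -3/64
p^(4)(0) = -15/256
Then c_k = p^(k)(0)/k! gives each Taylor coefficient.

-5/2048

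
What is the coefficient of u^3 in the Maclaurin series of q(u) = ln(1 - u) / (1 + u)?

-5/6

Multiply the two series term by term and collect like powers.
[u^0] = 0;  [u^1] = -1;  [u^2] = 1/2;  [u^3] = -5/6.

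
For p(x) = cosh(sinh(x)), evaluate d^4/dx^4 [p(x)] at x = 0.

5

Plug the Maclaurin series of the inner function into that of the outer and collect terms.
The coefficient of x^4 in the expansion is 5/24, so p^(4)(0) = 4! * (5/24) = 5.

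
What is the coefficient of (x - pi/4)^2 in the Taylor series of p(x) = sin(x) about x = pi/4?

-sqrt(2)/4

Differentiate repeatedly and evaluate at the center.
p(pi/4) = sqrt(2)/2
p′(pi/4) = sqrt(2)/2
p′′(pi/4) = -sqrt(2)/2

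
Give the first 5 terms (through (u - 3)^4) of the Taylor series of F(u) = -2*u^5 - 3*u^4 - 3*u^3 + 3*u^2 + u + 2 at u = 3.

-33*(u - 3)^4 - 219*(u - 3)^3 - 726*(u - 3)^2 - 1196*(u - 3) - 778

F(3) = -778
F′(3) = -1196
F′′(3) = -1452
F′′′(3) = -1314
F^(4)(3) = -792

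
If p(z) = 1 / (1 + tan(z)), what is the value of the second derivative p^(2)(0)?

2

Write 1/(1+u) = 1 - u + u^2 - u^3 + ... and substitute the series for u.
The coefficient of z^2 in the expansion is 1, so p′′(0) = 2! * (1) = 2.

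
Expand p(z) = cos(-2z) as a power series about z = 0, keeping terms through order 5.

p(0) = 1
p′(0) = 0
p′′(0) = -4
p′′′(0) = 0
p^(4)(0) = 16
p^(5)(0) = 0

2*z^4/3 - 2*z^2 + 1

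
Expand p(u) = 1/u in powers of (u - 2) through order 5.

-(u - 2)^5/64 + (u - 2)^4/32 - (u - 2)^3/16 + (u - 2)^2/8 - (u - 2)/4 + 1/2

Compute the successive derivatives at the expansion point and divide by k!.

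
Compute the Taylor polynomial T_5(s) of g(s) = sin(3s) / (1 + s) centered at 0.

Take the Cauchy product of the two expansions.
g(0) = 0
g′(0) = 3
g′′(0) = -6
g′′′(0) = -9
g^(4)(0) = 36
g^(5)(0) = 63
The Taylor polynomial is Σ g^(k)(0)/k! · s^k.

21*s^5/40 + 3*s^4/2 - 3*s^3/2 - 3*s^2 + 3*s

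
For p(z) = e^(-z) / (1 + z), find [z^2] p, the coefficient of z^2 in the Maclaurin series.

Multiply the two series term by term and collect like powers.
[z^0] = 1;  [z^1] = -2;  [z^2] = 5/2.
So c_2 = p′′(0)/2! = 5/2.

5/2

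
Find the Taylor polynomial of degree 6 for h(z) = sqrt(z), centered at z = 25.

h(25) = 5
h′(25) = 1/10
h′′(25) = -1/500
h′′′(25) = 3/25000
h^(4)(25) = -3/250000
h^(5)(25) = 21/12500000
h^(6)(25) = -189/625000000
The Taylor polynomial is Σ h^(k)(25)/k! · (z - 25)^k.

-21*(z - 25)^6/50000000000 + 7*(z - 25)^5/500000000 - (z - 25)^4/2000000 + (z - 25)^3/50000 - (z - 25)^2/1000 + (z - 25)/10 + 5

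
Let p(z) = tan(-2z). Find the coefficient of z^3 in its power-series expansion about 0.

Apply the Taylor formula c_k = f^(k)(a)/k!.
p(0) = 0
p′(0) = -2
p′′(0) = 0
p′′′(0) = -16
So c_3 = p′′′(0)/3! = -8/3.

-8/3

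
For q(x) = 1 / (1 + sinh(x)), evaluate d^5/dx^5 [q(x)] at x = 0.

Expand as Σ (-1)^k u^k with u equal to the inner function's series.
The coefficient of x^5 in the expansion is -181/120, so q^(5)(0) = 5! * (-181/120) = -181.

-181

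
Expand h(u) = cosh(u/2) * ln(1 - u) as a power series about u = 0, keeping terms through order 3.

-11*u^3/24 - u^2/2 - u

Expand each factor separately, then convolve coefficients.
h(0) = 0
h′(0) = -1
h′′(0) = -1
h′′′(0) = -11/4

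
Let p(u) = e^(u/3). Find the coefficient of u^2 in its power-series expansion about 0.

p(0) = 1
p′(0) = 1/3
p′′(0) = 1/9
Dividing each by k! gives the coefficients c_0, ..., c_2.

1/18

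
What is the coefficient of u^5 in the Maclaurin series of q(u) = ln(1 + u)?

q(0) = 0
q′(0) = 1
q′′(0) = -1
q′′′(0) = 2
q^(4)(0) = -6
q^(5)(0) = 24
So c_5 = q^(5)(0)/5! = 1/5.

1/5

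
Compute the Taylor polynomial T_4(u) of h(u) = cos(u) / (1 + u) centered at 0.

13*u^4/24 - u^3/2 + u^2/2 - u + 1

Take the Cauchy product of the two expansions.
h(0) = 1
h′(0) = -1
h′′(0) = 1
h′′′(0) = -3
h^(4)(0) = 13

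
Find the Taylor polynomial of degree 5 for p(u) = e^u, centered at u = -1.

p(-1) = e^(-1)
p′(-1) = e^(-1)
p′′(-1) = e^(-1)
p′′′(-1) = e^(-1)
p^(4)(-1) = e^(-1)
p^(5)(-1) = e^(-1)

(u + 1)^5*e^(-1)/120 + (u + 1)^4*e^(-1)/24 + (u + 1)^3*e^(-1)/6 + (u + 1)^2*e^(-1)/2 + (u + 1)*e^(-1) + e^(-1)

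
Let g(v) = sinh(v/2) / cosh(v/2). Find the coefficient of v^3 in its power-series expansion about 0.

-1/24

Divide the numerator series by the denominator series (power-series long division).
g(0) = 0
g′(0) = 1/2
g′′(0) = 0
g′′′(0) = -1/4
So c_3 = g′′′(0)/3! = -1/24.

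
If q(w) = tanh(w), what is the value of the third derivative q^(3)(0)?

Use the known series and substitute for the argument.
The coefficient of w^3 in the expansion is -1/3, so q′′′(0) = 3! * (-1/3) = -2.

-2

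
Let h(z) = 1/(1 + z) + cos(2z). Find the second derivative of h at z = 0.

-2

Expand each term separately and add.
From the series, [z^2] h = -1; multiply by 2! = 2 to get -2.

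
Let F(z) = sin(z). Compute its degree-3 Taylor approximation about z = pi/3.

-(z - pi/3)^3/12 - sqrt(3)*(z - pi/3)^2/4 + (z - pi/3)/2 + sqrt(3)/2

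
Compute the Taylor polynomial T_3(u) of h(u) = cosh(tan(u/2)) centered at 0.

u^2/8 + 1

Compose series: expand the inner function first, then feed it into the outer expansion.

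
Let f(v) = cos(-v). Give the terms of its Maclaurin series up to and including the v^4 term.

v^4/24 - v^2/2 + 1

f(0) = 1
f′(0) = 0
f′′(0) = -1
f′′′(0) = 0
f^(4)(0) = 1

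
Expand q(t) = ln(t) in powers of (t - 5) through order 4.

q(5) = ln(5)
q′(5) = 1/5
q′′(5) = -1/25
q′′′(5) = 2/125
q^(4)(5) = -6/625
Dividing each by k! gives the coefficients c_0, ..., c_4.

-(t - 5)^4/2500 + (t - 5)^3/375 - (t - 5)^2/50 + (t - 5)/5 + ln(5)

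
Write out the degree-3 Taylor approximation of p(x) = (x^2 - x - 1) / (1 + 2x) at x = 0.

2*x^3 - x^2 + x - 1

Shift and add copies of the series according to the polynomial's terms.
p(0) = -1
p′(0) = 1
p′′(0) = -2
p′′′(0) = 12
The Taylor polynomial is Σ p^(k)(0)/k! · x^k.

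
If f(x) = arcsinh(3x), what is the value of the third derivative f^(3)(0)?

-27

The coefficient of x^3 in the expansion is -9/2, so f′′′(0) = 3! * (-9/2) = -27.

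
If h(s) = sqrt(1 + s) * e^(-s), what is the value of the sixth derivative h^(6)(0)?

-3953/64

Take the Cauchy product of the two expansions.
The coefficient of s^6 in the expansion is -3953/46080, so h^(6)(0) = 6! * (-3953/46080) = -3953/64.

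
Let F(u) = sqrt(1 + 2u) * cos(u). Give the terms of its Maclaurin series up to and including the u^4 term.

Expand each factor separately, then convolve coefficients.
F(0) = 1
F′(0) = 1
F′′(0) = -2
F′′′(0) = 0
F^(4)(0) = -8

-u^4/3 - u^2 + u + 1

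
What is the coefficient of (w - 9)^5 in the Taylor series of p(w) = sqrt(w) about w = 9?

7/5038848

p(9) = 3
p′(9) = 1/6
p′′(9) = -1/108
p′′′(9) = 1/648
p^(4)(9) = -5/11664
p^(5)(9) = 35/209952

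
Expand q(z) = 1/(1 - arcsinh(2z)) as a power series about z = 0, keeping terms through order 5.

92*z^5/5 + 32*z^4/3 + 20*z^3/3 + 4*z^2 + 2*z + 1

Let u equal the inner series; expand the outer function in u and truncate.
q(0) = 1
q′(0) = 2
q′′(0) = 8
q′′′(0) = 40
q^(4)(0) = 256
q^(5)(0) = 2208
Then c_k = q^(k)(0)/k! gives each Taylor coefficient.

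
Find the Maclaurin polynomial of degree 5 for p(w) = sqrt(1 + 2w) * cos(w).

Multiply the two series term by term and collect like powers.
p(0) = 1
p′(0) = 1
p′′(0) = -2
p′′′(0) = 0
p^(4)(0) = -8
p^(5)(0) = 80

2*w^5/3 - w^4/3 - w^2 + w + 1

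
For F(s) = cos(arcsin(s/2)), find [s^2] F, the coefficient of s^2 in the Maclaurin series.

Let u equal the inner series; expand the outer function in u and truncate.
[s^0] = 1;  [s^1] = 0;  [s^2] = -1/8.

-1/8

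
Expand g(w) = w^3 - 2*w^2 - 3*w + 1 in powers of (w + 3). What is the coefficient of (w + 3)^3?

Use the known series and substitute for the argument.
g(-3) = -35
g′(-3) = 36
g′′(-3) = -22
g′′′(-3) = 6
So c_3 = g′′′(-3)/3! = 1.

1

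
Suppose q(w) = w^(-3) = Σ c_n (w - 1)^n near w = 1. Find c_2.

6

Compute the successive derivatives at the expansion point and divide by k!.
q(1) = 1
q′(1) = -3
q′′(1) = 12
So c_2 = q′′(1)/2! = 6.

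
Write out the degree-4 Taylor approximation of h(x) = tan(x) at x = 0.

h(0) = 0
h′(0) = 1
h′′(0) = 0
h′′′(0) = 2
h^(4)(0) = 0
Then c_k = h^(k)(0)/k! gives each Taylor coefficient.

x^3/3 + x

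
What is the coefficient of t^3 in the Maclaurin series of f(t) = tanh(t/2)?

-1/24

[t^0] = 0;  [t^1] = 1/2;  [t^2] = 0;  [t^3] = -1/24.
So c_3 = f′′′(0)/3! = -1/24.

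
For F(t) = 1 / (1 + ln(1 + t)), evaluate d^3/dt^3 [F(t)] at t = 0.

Use the geometric series for the reciprocal, then substitute.
From the series, [t^3] F = -7/3; multiply by 3! = 6 to get -14.

-14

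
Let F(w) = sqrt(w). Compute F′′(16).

The coefficient of (w - 16)^2 in the expansion is -1/512, so F′′(16) = 2! * (-1/512) = -1/256.

-1/256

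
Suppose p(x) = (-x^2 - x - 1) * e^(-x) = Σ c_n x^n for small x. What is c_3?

2/3

Distribute the polynomial across the series and collect like powers.
[x^0] = -1;  [x^1] = 0;  [x^2] = -1/2;  [x^3] = 2/3.
So c_3 = p′′′(0)/3! = 2/3.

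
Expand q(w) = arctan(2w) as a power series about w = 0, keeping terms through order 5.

32*w^5/5 - 8*w^3/3 + 2*w

Use the known series and substitute for the argument.
q(0) = 0
q′(0) = 2
q′′(0) = 0
q′′′(0) = -16
q^(4)(0) = 0
q^(5)(0) = 768
Then c_k = q^(k)(0)/k! gives each Taylor coefficient.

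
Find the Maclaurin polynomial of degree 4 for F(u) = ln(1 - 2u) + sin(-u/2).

Add the two expansions coefficient-wise.
[u^0] = 0;  [u^1] = -5/2;  [u^2] = -2;  [u^3] = -127/48;  [u^4] = -4.

-4*u^4 - 127*u^3/48 - 2*u^2 - 5*u/2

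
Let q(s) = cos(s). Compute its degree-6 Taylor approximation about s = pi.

(s - pi)^6/720 - (s - pi)^4/24 + (s - pi)^2/2 - 1

Use the known series and substitute for the argument.
q(pi) = -1
q′(pi) = 0
q′′(pi) = 1
q′′′(pi) = 0
q^(4)(pi) = -1
q^(5)(pi) = 0
q^(6)(pi) = 1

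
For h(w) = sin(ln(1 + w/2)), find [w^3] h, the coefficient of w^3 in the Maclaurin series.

1/48

Compose series: expand the inner function first, then feed it into the outer expansion.
[w^0] = 0;  [w^1] = 1/2;  [w^2] = -1/8;  [w^3] = 1/48.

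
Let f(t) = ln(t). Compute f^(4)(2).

-3/8

Differentiate repeatedly and evaluate at the center.
From the series, [(t - 2)^4] f = -1/64; multiply by 4! = 24 to get -3/8.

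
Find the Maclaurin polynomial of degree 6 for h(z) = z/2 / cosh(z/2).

5*z^5/768 - z^3/16 + z/2

Divide the numerator series by the denominator series (power-series long division).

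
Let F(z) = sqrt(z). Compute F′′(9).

The coefficient of (z - 9)^2 in the expansion is -1/216, so F′′(9) = 2! * (-1/216) = -1/108.

-1/108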